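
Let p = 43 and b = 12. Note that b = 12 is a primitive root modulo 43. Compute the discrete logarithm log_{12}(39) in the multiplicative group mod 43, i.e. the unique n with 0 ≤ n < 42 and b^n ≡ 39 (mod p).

Baby-step giant-step with m = ceil(sqrt(42)) = 7.
Baby table (12^j mod 43 for j=0..6):
  0:1  1:12  2:15  3:8  4:10  5:34  6:21
Giant step factor: 12^(-7) ≡ 7 (mod 43).
Scan 39·7^i mod 43 for i = 0, 1, …:
  i=0: 39   i=1: 15
Match at i=1, j=2: n = 1·7 + 2 = 9.

9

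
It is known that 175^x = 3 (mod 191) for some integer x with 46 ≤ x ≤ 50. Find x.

Compute 175^46 mod 191 = 3, then multiply by 175 repeatedly:
  175^46=3
Found 3 at exponent 46.

46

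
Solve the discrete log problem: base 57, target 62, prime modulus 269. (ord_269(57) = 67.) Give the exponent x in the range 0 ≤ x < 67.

Baby-step giant-step with m = ceil(sqrt(67)) = 9.
Baby table (57^j mod 269 for j=0..8):
  0:1  1:57  2:21  3:121  4:172  5:120  6:115  7:99
  8:263
Giant step factor: 57^(-9) ≡ 70 (mod 269).
Scan 62·70^i mod 269 for i = 0, 1, …:
  i=0: 62   i=1: 36   i=2: 99
Match at i=2, j=7: x = 2·9 + 7 = 25.

25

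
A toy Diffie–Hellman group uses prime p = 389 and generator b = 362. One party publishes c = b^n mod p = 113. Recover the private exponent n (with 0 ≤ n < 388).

380

Baby-step giant-step with m = ceil(sqrt(388)) = 20.
Baby table (362^j mod 389 for j=0..19):
  0:1  1:362  2:340  3:156  4:67  5:136  6:218  7:338
  8:210  9:165  10:213  11:84  12:66  13:163  14:267  15:182
  16:143  17:29  18:384  19:135
Giant step factor: 362^(-20) ≡ 208 (mod 389).
Scan 113·208^i mod 389 for i = 0, 1, …:
  i=0: 113   i=1: 164   i=2: 269   i=3: 325
  i=4: 303   i=5: 6   i=6: 81   i=7: 121
  i=8: 272   i=9: 171     …   i=18: 245
  i=19: 1
Match at i=19, j=0: n = 19·20 + 0 = 380.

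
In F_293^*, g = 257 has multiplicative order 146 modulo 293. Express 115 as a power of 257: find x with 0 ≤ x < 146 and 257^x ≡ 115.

Successive powers of 257 modulo 293:
  257^0=1  257^1=257  257^2=124  257^3=224  257^4=140  257^5=234
  257^6=73  257^7=9  257^8=262  257^9=237  257^10=258  257^11=88
  257^12=55  257^13=71  257^14=81  257^15=14  257^16=82  257^17=271
  257^18=206  257^19=202  257^20=53  257^21=143  257^22=126  257^23=152
  257^24=95  257^25=96  257^26=60  257^27=184  257^28=115
So 257^28 ≡ 115 (mod 293), giving x = 28.

28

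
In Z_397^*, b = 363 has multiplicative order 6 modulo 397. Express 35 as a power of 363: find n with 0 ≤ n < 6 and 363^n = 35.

5

Successive powers of 363 modulo 397:
  363^0=1  363^1=363  363^2=362  363^3=396  363^4=34  363^5=35
So 363^5 ≡ 35 (mod 397), giving n = 5.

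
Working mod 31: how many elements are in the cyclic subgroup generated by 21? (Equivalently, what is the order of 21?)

30

The order of 21 must divide p − 1 = 30 = 2 · 3 · 5.
Divisors: 1, 2, 3, 5, 6, 10, 15, 30.
Check each in increasing order: 21^1 ≡ 21;  21^2 ≡ 7;  21^3 ≡ 23;  21^5 ≡ 6;  21^6 ≡ 2;  21^10 ≡ 5;  21^15 ≡ 30;  21^30 ≡ 1.
Smallest exponent giving 1 is 30.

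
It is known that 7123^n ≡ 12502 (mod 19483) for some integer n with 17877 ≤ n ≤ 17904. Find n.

Compute 7123^17877 mod 19483 = 2424, then multiply by 7123 repeatedly:
  7123^17877=2424  7123^17878=4214  7123^17879=12502
Found 12502 at exponent 17879.

17879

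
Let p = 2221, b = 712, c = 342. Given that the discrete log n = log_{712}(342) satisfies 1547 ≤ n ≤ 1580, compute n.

Compute 712^1547 mod 2221 = 44, then multiply by 712 repeatedly:
  712^1547=44  712^1548=234  712^1549=33  712^1550=1286  712^1551=580
  712^1552=2075  712^1553=435  712^1554=1001  712^1555=1992  712^1556=1306
  712^1557=1494  712^1558=2090  712^1559=10  712^1560=457  712^1561=1118
  712^1562=898  712^1563=1949  712^1564=1784  712^1565=2017  712^1566=1338
  712^1567=2068  712^1568=2114  712^1569=1551  712^1570=475  712^1571=608
  712^1572=2022  712^1573=456  712^1574=406  712^1575=342
Found 342 at exponent 1575.

1575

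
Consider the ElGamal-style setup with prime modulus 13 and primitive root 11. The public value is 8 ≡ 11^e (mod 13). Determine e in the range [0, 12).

9

Successive powers of 11 modulo 13:
  11^0=1  11^1=11  11^2=4  11^3=5  11^4=3  11^5=7
  11^6=12  11^7=2  11^8=9  11^9=8
So 11^9 ≡ 8 (mod 13), giving e = 9.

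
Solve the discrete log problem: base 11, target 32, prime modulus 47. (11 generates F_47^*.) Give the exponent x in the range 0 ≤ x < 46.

26

Successive powers of 11 modulo 47:
  11^0=1  11^1=11  11^2=27  11^3=15  11^4=24  11^5=29
  11^6=37  11^7=31  11^8=12  11^9=38  11^10=42  11^11=39
  11^12=6  11^13=19  11^14=21  11^15=43  11^16=3  11^17=33
  11^18=34  11^19=45  11^20=25  11^21=40  11^22=17  11^23=46
  11^24=36  11^25=20  11^26=32
So 11^26 ≡ 32 (mod 47), giving x = 26.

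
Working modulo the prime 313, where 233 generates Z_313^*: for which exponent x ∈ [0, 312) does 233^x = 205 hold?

296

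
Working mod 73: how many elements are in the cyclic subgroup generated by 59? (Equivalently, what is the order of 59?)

72

The order of 59 must divide p − 1 = 72 = 2^3 · 3^2.
Divisors: 1, 2, 3, 4, 6, 8, 9, 12, 18, 24, 36, 72.
Check each in increasing order: 59^1 ≡ 59;  59^2 ≡ 50;  59^3 ≡ 30;  59^4 ≡ 18;  59^6 ≡ 24;  59^8 ≡ 32;  59^9 ≡ 63;  59^12 ≡ 65;  59^18 ≡ 27;  59^24 ≡ 64;  59^36 ≡ 72;  59^72 ≡ 1.
Smallest exponent giving 1 is 72.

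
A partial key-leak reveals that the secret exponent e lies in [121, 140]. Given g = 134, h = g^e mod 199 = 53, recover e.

134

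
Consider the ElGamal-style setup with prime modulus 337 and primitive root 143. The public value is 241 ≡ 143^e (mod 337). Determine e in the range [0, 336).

Baby-step giant-step with m = ceil(sqrt(336)) = 19.
Baby table (143^j mod 337 for j=0..18):
  0:1  1:143  2:229  3:58  4:206  5:139  6:331  7:153
  8:311  9:326  10:112  11:177  12:36  13:93  14:156  15:66
  16:2  17:286  18:121
Giant step factor: 143^(-19) ≡ 276 (mod 337).
Scan 241·276^i mod 337 for i = 0, 1, …:
  i=0: 241   i=1: 127   i=2: 4   i=3: 93
Match at i=3, j=13: e = 3·19 + 13 = 70.

70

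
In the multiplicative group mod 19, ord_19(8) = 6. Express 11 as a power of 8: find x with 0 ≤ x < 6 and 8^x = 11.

4

Successive powers of 8 modulo 19:
  8^0=1  8^1=8  8^2=7  8^3=18  8^4=11
So 8^4 ≡ 11 (mod 19), giving x = 4.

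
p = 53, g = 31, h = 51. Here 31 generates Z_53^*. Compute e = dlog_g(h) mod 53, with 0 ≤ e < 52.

Baby-step giant-step with m = ceil(sqrt(52)) = 8.
Baby table (31^j mod 53 for j=0..7):
  0:1  1:31  2:7  3:5  4:49  5:35  6:25  7:33
Giant step factor: 31^(-8) ≡ 10 (mod 53).
Scan 51·10^i mod 53 for i = 0, 1, …:
  i=0: 51   i=1: 33
Match at i=1, j=7: e = 1·8 + 7 = 15.

15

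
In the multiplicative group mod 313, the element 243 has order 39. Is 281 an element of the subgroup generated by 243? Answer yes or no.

281 ∈ ⟨243⟩ iff 281^39 ≡ 1 (mod 313), since |⟨243⟩| = 39.
281^39 mod 313 = 288.
Since 288 ≠ 1, 281 does not lie in the subgroup.

no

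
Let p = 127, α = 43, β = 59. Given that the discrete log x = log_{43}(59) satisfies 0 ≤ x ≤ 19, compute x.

Compute 43^0 mod 127 = 1, then multiply by 43 repeatedly:
  43^0=1  43^1=43  43^2=71  43^3=5  43^4=88
  43^5=101  43^6=25  43^7=59
Found 59 at exponent 7.

7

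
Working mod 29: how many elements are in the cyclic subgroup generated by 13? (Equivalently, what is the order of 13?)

The order of 13 must divide p − 1 = 28 = 2^2 · 7.
Divisors: 1, 2, 4, 7, 14, 28.
Check each in increasing order: 13^1 ≡ 13;  13^2 ≡ 24;  13^4 ≡ 25;  13^7 ≡ 28;  13^14 ≡ 1.
Smallest exponent giving 1 is 14.

14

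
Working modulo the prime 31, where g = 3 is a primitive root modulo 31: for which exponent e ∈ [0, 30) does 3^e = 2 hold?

Successive powers of 3 modulo 31:
  3^0=1  3^1=3  3^2=9  3^3=27  3^4=19  3^5=26
  3^6=16  3^7=17  3^8=20  3^9=29  3^10=25  3^11=13
  3^12=8  3^13=24  3^14=10  3^15=30  3^16=28  3^17=22
  3^18=4  3^19=12  3^20=5  3^21=15  3^22=14  3^23=11
  3^24=2
So 3^24 ≡ 2 (mod 31), giving e = 24.

24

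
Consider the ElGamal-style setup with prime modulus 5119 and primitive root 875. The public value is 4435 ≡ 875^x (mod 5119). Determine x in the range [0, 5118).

609

Baby-step giant-step with m = ceil(sqrt(5118)) = 72.
Baby table (875^j mod 5119 for j=0..71):
  0:1  1:875  2:2894  3:3464  4:552  5:1814  6:360  7:2741
  8:2683  9:3123  10:4198  11:2927  12:1625  13:3912  14:3508  15:3219
  16:1175  17:4325  18:1434  19:595  20:3606  21:1946  22:3242  23:824
  24:4340  25:4321  26:3053  27:4376  28:5107  29:4857  30:1105  31:4503
  32:3614  33:3827  34:799  35:2941  36:3637  37:3476  38:814  39:709
  40:976  41:4246  42:3975  43:2324  44:1257  45:4409  46:3268  47:3098
  48:2799  49:2243  50:2048  51:350  52:4229  53:4457  54:4316  55:3797
  56:144  57:3144  58:2097  59:2273  60:2703  61:147  62:650  63:541
  64:2427  65:4359  66:470  67:1730  68:3645  69:238  70:3490  71:2826
Giant step factor: 875^(-72) ≡ 5044 (mod 5119).
Scan 4435·5044^i mod 5119 for i = 0, 1, …:
  i=0: 4435   i=1: 110   i=2: 1988   i=3: 4470
  i=4: 2604   i=5: 4341   i=6: 2041   i=7: 495
  i=8: 3827
Match at i=8, j=33: x = 8·72 + 33 = 609.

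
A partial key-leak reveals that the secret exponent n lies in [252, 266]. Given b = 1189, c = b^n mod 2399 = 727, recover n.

Compute 1189^252 mod 2399 = 86, then multiply by 1189 repeatedly:
  1189^252=86  1189^253=1496  1189^254=1085  1189^255=1802  1189^256=271
  1189^257=753  1189^258=490  1189^259=2052  1189^260=45  1189^261=727
Found 727 at exponent 261.

261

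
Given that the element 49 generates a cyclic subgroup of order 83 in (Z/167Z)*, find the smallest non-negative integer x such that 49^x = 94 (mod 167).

Baby-step giant-step with m = ceil(sqrt(83)) = 10.
Baby table (49^j mod 167 for j=0..9):
  0:1  1:49  2:63  3:81  4:128  5:93  6:48  7:14
  8:18  9:47
Giant step factor: 49^(-10) ≡ 62 (mod 167).
Scan 94·62^i mod 167 for i = 0, 1, …:
  i=0: 94   i=1: 150   i=2: 115   i=3: 116
  i=4: 11   i=5: 14
Match at i=5, j=7: x = 5·10 + 7 = 57.

57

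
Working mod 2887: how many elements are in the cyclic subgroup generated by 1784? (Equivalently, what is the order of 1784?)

962

The order of 1784 must divide p − 1 = 2886 = 2 · 3 · 13 · 37.
Divisors: 1, 2, 3, 6, 13, 26, 37, 39, 74, 78, 111, 222, 481, 962, 1443, 2886.
Check each in increasing order: 1784^1 ≡ 1784;  1784^2 ≡ 1182;  1784^3 ≡ 1178;  1784^6 ≡ 1924;  1784^13 ≡ 2076;  1784^26 ≡ 2372;  1784^37 ≡ 517;  1784^39 ≡ 1937;  1784^74 ≡ 1685;  1784^78 ≡ 1756;  1784^111 ≡ 2158;  1784^222 ≡ 233;  1784^481 ≡ 2886;  1784^962 ≡ 1.
Smallest exponent giving 1 is 962.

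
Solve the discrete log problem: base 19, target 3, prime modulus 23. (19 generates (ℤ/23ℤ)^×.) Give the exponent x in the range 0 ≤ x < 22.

Successive powers of 19 modulo 23:
  19^0=1  19^1=19  19^2=16  19^3=5  19^4=3
So 19^4 ≡ 3 (mod 23), giving x = 4.

4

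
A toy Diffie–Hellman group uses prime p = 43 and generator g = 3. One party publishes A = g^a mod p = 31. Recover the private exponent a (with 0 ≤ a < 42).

34

Baby-step giant-step with m = ceil(sqrt(42)) = 7.
Baby table (3^j mod 43 for j=0..6):
  0:1  1:3  2:9  3:27  4:38  5:28  6:41
Giant step factor: 3^(-7) ≡ 7 (mod 43).
Scan 31·7^i mod 43 for i = 0, 1, …:
  i=0: 31   i=1: 2   i=2: 14   i=3: 12
  i=4: 41
Match at i=4, j=6: a = 4·7 + 6 = 34.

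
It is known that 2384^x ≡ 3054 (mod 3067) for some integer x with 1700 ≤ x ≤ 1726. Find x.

1717

Compute 2384^1700 mod 3067 = 467, then multiply by 2384 repeatedly:
  2384^1700=467  2384^1701=7  2384^1702=1353  2384^1703=2135  2384^1704=1687
  2384^1705=971  2384^1706=2346  2384^1707=1723  2384^1708=919  2384^1709=1058
  2384^1710=1198  2384^1711=655  2384^1712=417  2384^1713=420  2384^1714=1438
  2384^1715=2353  2384^1716=9  2384^1717=3054
Found 3054 at exponent 1717.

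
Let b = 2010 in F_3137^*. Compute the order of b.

784

The order of 2010 must divide p − 1 = 3136 = 2^6 · 7^2.
Divisors: 1, 2, 4, 7, 8, 14, 16, 28, 32, 49, 56, 64, 98, 112, 196, 224, 392, 448, 784, 1568, 3136.
Check each in increasing order: 2010^1 ≡ 2010;  2010^2 ≡ 2781;  2010^4 ≡ 1256;  2010^7 ≡ 866;  2010^8 ≡ 2762;  2010^14 ≡ 213;  2010^16 ≡ 2597;  2010^28 ≡ 1451;  2010^32 ≡ 2996;  2010^49 ≡ 2855;  2010^56 ≡ 474;  2010^64 ≡ 1059;  2010^98 ≡ 1099;  2010^112 ≡ 1949;  2010^196 ≡ 56;  2010^224 ≡ 2831;  2010^392 ≡ 3136;  2010^448 ≡ 2663;  2010^784 ≡ 1.
Smallest exponent giving 1 is 784.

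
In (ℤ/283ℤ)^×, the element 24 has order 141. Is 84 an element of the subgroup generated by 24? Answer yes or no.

no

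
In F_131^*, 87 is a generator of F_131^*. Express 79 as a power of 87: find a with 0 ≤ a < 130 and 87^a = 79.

25

Successive powers of 87 modulo 131:
  87^0=1  87^1=87  87^2=102  87^3=97  87^4=55  87^5=69
  87^6=108  87^7=95  87^8=12  87^9=127  87^10=45  87^11=116
  87^12=5  87^13=42  87^14=117  87^15=92  87^16=13  87^17=83
  87^18=16  87^19=82  87^20=60  87^21=111  87^22=94  87^23=56
  87^24=25  87^25=79
So 87^25 ≡ 79 (mod 131), giving a = 25.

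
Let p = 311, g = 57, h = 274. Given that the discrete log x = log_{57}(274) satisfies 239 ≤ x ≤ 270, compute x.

Compute 57^239 mod 311 = 308, then multiply by 57 repeatedly:
  57^239=308  57^240=140  57^241=205  57^242=178  57^243=194
  57^244=173  57^245=220  57^246=100  57^247=102  57^248=216
  57^249=183  57^250=168  57^251=246  57^252=27  57^253=295
  57^254=21  57^255=264  57^256=120  57^257=309  57^258=197
  57^259=33  57^260=15  57^261=233  57^262=219  57^263=43
  57^264=274
Found 274 at exponent 264.

264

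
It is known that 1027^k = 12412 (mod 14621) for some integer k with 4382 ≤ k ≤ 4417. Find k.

4386

Compute 1027^4382 mod 14621 = 3960, then multiply by 1027 repeatedly:
  1027^4382=3960  1027^4383=2282  1027^4384=4254  1027^4385=11800  1027^4386=12412
Found 12412 at exponent 4386.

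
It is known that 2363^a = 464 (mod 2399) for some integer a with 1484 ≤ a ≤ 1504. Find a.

1503

Compute 2363^1484 mod 2399 = 726, then multiply by 2363 repeatedly:
  2363^1484=726  2363^1485=253  2363^1486=488  2363^1487=1624  2363^1488=1511
  2363^1489=781  2363^1490=672  2363^1491=2197  2363^1492=75  2363^1493=2098
  2363^1494=1240  2363^1495=941  2363^1496=2109  2363^1497=844  2363^1498=803
  2363^1499=2279  2363^1500=1921  2363^1501=415  2363^1502=1853  2363^1503=464
Found 464 at exponent 1503.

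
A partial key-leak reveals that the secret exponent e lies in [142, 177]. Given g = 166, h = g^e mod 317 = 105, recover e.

162

Compute 166^142 mod 317 = 94, then multiply by 166 repeatedly:
  166^142=94  166^143=71  166^144=57  166^145=269  166^146=274
  166^147=153  166^148=38  166^149=285  166^150=77  166^151=102
  166^152=131  166^153=190  166^154=157  166^155=68  166^156=193
  166^157=21  166^158=316  166^159=151  166^160=23  166^161=14
  166^162=105
Found 105 at exponent 162.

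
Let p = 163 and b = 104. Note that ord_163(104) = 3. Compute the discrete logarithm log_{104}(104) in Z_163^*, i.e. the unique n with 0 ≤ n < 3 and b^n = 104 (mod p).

1

Successive powers of 104 modulo 163:
  104^0=1  104^1=104
So 104^1 ≡ 104 (mod 163), giving n = 1.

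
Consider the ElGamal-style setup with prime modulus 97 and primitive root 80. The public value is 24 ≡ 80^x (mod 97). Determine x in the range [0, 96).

44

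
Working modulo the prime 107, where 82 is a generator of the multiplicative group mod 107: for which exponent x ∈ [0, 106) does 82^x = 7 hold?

45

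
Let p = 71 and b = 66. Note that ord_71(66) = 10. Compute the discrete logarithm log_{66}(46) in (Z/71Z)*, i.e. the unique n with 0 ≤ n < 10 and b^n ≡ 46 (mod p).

Successive powers of 66 modulo 71:
  66^0=1  66^1=66  66^2=25  66^3=17  66^4=57  66^5=70
  66^6=5  66^7=46
So 66^7 ≡ 46 (mod 71), giving n = 7.

7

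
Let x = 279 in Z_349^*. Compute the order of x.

87

The order of 279 must divide p − 1 = 348 = 2^2 · 3 · 29.
Divisors: 1, 2, 3, 4, 6, 12, 29, 58, 87, 116, 174, 348.
Check each in increasing order: 279^1 ≡ 279;  279^2 ≡ 14;  279^3 ≡ 67;  279^4 ≡ 196;  279^6 ≡ 301;  279^12 ≡ 210;  279^29 ≡ 226;  279^58 ≡ 122;  279^87 ≡ 1.
Smallest exponent giving 1 is 87.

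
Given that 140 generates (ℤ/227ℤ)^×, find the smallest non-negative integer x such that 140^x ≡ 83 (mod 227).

165

Baby-step giant-step with m = ceil(sqrt(226)) = 16.
Baby table (140^j mod 227 for j=0..15):
  0:1  1:140  2:78  3:24  4:182  5:56  6:122  7:55
  8:209  9:204  10:185  11:22  12:129  13:127  14:74  15:145
Giant step factor: 140^(-16) ≡ 110 (mod 227).
Scan 83·110^i mod 227 for i = 0, 1, …:
  i=0: 83   i=1: 50   i=2: 52   i=3: 45
  i=4: 183   i=5: 154   i=6: 142   i=7: 184
  i=8: 37   i=9: 211   i=10: 56
Match at i=10, j=5: x = 10·16 + 5 = 165.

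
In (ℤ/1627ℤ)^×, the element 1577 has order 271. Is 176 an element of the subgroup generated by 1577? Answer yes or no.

yes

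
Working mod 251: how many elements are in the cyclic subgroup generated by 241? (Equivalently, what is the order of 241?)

25

The order of 241 must divide p − 1 = 250 = 2 · 5^3.
Divisors: 1, 2, 5, 10, 25, 50, 125, 250.
Check each in increasing order: 241^1 ≡ 241;  241^2 ≡ 100;  241^5 ≡ 149;  241^10 ≡ 113;  241^25 ≡ 1.
Smallest exponent giving 1 is 25.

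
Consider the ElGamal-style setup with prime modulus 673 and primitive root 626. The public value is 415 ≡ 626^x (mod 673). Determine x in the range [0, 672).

71

Baby-step giant-step with m = ceil(sqrt(672)) = 26.
Baby table (626^j mod 673 for j=0..25):
  0:1  1:626  2:190  3:492  4:431  5:606  6:457  7:57
  8:13  9:62  10:451  11:339  12:219  13:475  14:557  15:68
  16:169  17:133  18:479  19:369  20:155  21:118  22:511  23:211
  24:178  25:383
Giant step factor: 626^(-26) ≡ 289 (mod 673).
Scan 415·289^i mod 673 for i = 0, 1, …:
  i=0: 415   i=1: 141   i=2: 369
Match at i=2, j=19: x = 2·26 + 19 = 71.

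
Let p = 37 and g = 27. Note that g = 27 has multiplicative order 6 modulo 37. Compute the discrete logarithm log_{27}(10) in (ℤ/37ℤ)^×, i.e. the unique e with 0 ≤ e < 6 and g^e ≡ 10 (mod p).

4

Successive powers of 27 modulo 37:
  27^0=1  27^1=27  27^2=26  27^3=36  27^4=10
So 27^4 ≡ 10 (mod 37), giving e = 4.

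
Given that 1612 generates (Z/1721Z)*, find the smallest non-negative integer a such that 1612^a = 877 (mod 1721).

901

Baby-step giant-step with m = ceil(sqrt(1720)) = 42.
Baby table (1612^j mod 1721 for j=0..41):
  0:1  1:1612  2:1555  3:884  4:20  5:1262  6:122  7:470
  8:400  9:1146  10:719  11:795  12:1116  13:547  14:612  15:411
  16:1668  17:614  18:193  19:1336  20:661  21:233  22:418  23:905
  24:1173  25:1218  26:1476  27:890  28:1087  29:266  30:263  31:590
  32:1088  33:157  34:97  35:1474  36:1108  37:1419  38:219  39:223
  40:1508  41:844
Giant step factor: 1612^(-42) ≡ 644 (mod 1721).
Scan 877·644^i mod 1721 for i = 0, 1, …:
  i=0: 877   i=1: 300   i=2: 448   i=3: 1105
  i=4: 847   i=5: 1632   i=6: 1198   i=7: 504
  i=8: 1028   i=9: 1168     …   i=20: 280
  i=21: 1336
Match at i=21, j=19: a = 21·42 + 19 = 901.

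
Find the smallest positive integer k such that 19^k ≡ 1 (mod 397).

99

The order of 19 must divide p − 1 = 396 = 2^2 · 3^2 · 11.
Divisors: 1, 2, 3, 4, 6, 9, 11, 12, 18, 22, 33, 36, 44, 66, 99, 132, 198, 396.
Check each in increasing order: 19^1 ≡ 19;  19^2 ≡ 361;  19^3 ≡ 110;  19^4 ≡ 105;  19^6 ≡ 190;  19^9 ≡ 256;  19^11 ≡ 312;  19^12 ≡ 370;  19^18 ≡ 31;  19^22 ≡ 79;  19^33 ≡ 34;  19^36 ≡ 167;  19^44 ≡ 286;  19^66 ≡ 362;  19^99 ≡ 1.
Smallest exponent giving 1 is 99.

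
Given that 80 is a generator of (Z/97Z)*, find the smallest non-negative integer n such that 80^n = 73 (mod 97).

92

Baby-step giant-step with m = ceil(sqrt(96)) = 10.
Baby table (80^j mod 97 for j=0..9):
  0:1  1:80  2:95  3:34  4:4  5:29  6:89  7:39
  8:16  9:19
Giant step factor: 80^(-10) ≡ 3 (mod 97).
Scan 73·3^i mod 97 for i = 0, 1, …:
  i=0: 73   i=1: 25   i=2: 75   i=3: 31
  i=4: 93   i=5: 85   i=6: 61   i=7: 86
  i=8: 64   i=9: 95
Match at i=9, j=2: n = 9·10 + 2 = 92.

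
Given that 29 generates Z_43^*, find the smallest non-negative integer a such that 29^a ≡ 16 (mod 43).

Baby-step giant-step with m = ceil(sqrt(42)) = 7.
Baby table (29^j mod 43 for j=0..6):
  0:1  1:29  2:24  3:8  4:17  5:20  6:21
Giant step factor: 29^(-7) ≡ 37 (mod 43).
Scan 16·37^i mod 43 for i = 0, 1, …:
  i=0: 16   i=1: 33   i=2: 17
Match at i=2, j=4: a = 2·7 + 4 = 18.

18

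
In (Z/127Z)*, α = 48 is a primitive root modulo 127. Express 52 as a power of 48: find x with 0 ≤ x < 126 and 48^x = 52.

112

Baby-step giant-step with m = ceil(sqrt(126)) = 12.
Baby table (48^j mod 127 for j=0..11):
  0:1  1:48  2:18  3:102  4:70  5:58  6:117  7:28
  8:74  9:123  10:62  11:55
Giant step factor: 48^(-12) ≡ 47 (mod 127).
Scan 52·47^i mod 127 for i = 0, 1, …:
  i=0: 52   i=1: 31   i=2: 60   i=3: 26
  i=4: 79   i=5: 30   i=6: 13   i=7: 103
  i=8: 15   i=9: 70
Match at i=9, j=4: x = 9·12 + 4 = 112.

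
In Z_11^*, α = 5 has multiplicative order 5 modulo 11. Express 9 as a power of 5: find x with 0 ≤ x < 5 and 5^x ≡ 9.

4

Successive powers of 5 modulo 11:
  5^0=1  5^1=5  5^2=3  5^3=4  5^4=9
So 5^4 ≡ 9 (mod 11), giving x = 4.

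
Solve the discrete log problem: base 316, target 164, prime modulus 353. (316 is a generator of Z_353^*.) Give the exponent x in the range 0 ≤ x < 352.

98

Baby-step giant-step with m = ceil(sqrt(352)) = 19.
Baby table (316^j mod 353 for j=0..18):
  0:1  1:316  2:310  3:179  4:84  5:69  6:271  7:210
  8:349  9:148  10:172  11:343  12:17  13:77  14:328  15:219
  16:16  17:114  18:18
Giant step factor: 316^(-19) ≡ 203 (mod 353).
Scan 164·203^i mod 353 for i = 0, 1, …:
  i=0: 164   i=1: 110   i=2: 91   i=3: 117
  i=4: 100   i=5: 179
Match at i=5, j=3: x = 5·19 + 3 = 98.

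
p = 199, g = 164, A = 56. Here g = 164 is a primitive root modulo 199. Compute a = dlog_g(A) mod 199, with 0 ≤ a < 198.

136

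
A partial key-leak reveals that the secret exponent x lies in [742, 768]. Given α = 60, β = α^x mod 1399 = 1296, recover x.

Compute 60^742 mod 1399 = 504, then multiply by 60 repeatedly:
  60^742=504  60^743=861  60^744=1296
Found 1296 at exponent 744.

744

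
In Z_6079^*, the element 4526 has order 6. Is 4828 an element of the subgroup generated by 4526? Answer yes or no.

no

⟨4526⟩ has order 6; its elements mod 6079 are {1, 1553, 1554, 4525, 4526, 6078}.
4828 is not in this set.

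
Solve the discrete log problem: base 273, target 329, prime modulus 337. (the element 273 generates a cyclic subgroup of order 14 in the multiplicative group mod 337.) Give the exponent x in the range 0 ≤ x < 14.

11

Successive powers of 273 modulo 337:
  273^0=1  273^1=273  273^2=52  273^3=42  273^4=8  273^5=162
  273^6=79  273^7=336  273^8=64  273^9=285  273^10=295  273^11=329
So 273^11 ≡ 329 (mod 337), giving x = 11.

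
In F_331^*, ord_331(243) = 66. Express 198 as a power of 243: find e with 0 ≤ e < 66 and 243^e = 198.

52

Baby-step giant-step with m = ceil(sqrt(66)) = 9.
Baby table (243^j mod 331 for j=0..8):
  0:1  1:243  2:131  3:57  4:280  5:185  6:270  7:72
  8:284
Giant step factor: 243^(-9) ≡ 220 (mod 331).
Scan 198·220^i mod 331 for i = 0, 1, …:
  i=0: 198   i=1: 199   i=2: 88   i=3: 162
  i=4: 223   i=5: 72
Match at i=5, j=7: e = 5·9 + 7 = 52.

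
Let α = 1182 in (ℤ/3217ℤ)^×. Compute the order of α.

1608

The order of 1182 must divide p − 1 = 3216 = 2^4 · 3 · 67.
Divisors: 1, 2, 3, 4, 6, 8, 12, 16, 24, 48, 67, 134, 201, 268, 402, 536, 804, 1072, 1608, 3216.
Check each in increasing order: 1182^1 ≡ 1182;  1182^2 ≡ 946;  1182^3 ≡ 1873;  1182^4 ≡ 590;  1182^6 ≡ 1599;  1182^8 ≡ 664;  1182^12 ≡ 2503;  1182^16 ≡ 167;  1182^24 ≡ 1510;  1182^48 ≡ 2464;  1182^67 ≡ 1032;  1182^134 ≡ 197;  1182^201 ≡ 633;  1182^268 ≡ 205;  1182^402 ≡ 1781;  1182^536 ≡ 204;  1182^804 ≡ 3216;  1182^1072 ≡ 3012;  1182^1608 ≡ 1.
Smallest exponent giving 1 is 1608.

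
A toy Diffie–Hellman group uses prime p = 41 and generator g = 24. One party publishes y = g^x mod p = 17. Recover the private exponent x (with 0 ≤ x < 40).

Successive powers of 24 modulo 41:
  24^0=1  24^1=24  24^2=2  24^3=7  24^4=4  24^5=14
  24^6=8  24^7=28  24^8=16  24^9=15  24^10=32  24^11=30
  24^12=23  24^13=19  24^14=5  24^15=38  24^16=10  24^17=35
  24^18=20  24^19=29  24^20=40  24^21=17
So 24^21 ≡ 17 (mod 41), giving x = 21.

21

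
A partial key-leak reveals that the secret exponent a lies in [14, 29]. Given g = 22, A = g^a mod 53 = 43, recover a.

18

Compute 22^14 mod 53 = 29, then multiply by 22 repeatedly:
  22^14=29  22^15=2  22^16=44  22^17=14  22^18=43
Found 43 at exponent 18.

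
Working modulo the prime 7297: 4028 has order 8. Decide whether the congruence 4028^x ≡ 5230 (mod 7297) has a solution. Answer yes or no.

5230 ∈ ⟨4028⟩ iff 5230^8 ≡ 1 (mod 7297), since |⟨4028⟩| = 8.
5230^8 mod 7297 = 1.
Since 1 = 1, 5230 lies in the subgroup.

yes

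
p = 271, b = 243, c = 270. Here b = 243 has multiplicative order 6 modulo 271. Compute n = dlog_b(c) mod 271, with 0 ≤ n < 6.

3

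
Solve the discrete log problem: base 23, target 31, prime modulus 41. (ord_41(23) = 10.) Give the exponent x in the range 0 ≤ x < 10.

Successive powers of 23 modulo 41:
  23^0=1  23^1=23  23^2=37  23^3=31
So 23^3 ≡ 31 (mod 41), giving x = 3.

3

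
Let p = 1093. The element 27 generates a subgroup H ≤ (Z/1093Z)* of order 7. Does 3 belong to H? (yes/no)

⟨27⟩ has order 7; its elements mod 1093 are {1, 3, 9, 27, 81, 243, 729}.
3 is in this set.

yes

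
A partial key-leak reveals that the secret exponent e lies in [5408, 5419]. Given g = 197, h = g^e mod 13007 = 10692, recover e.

5415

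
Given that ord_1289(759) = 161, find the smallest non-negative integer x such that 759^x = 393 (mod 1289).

Baby-step giant-step with m = ceil(sqrt(161)) = 13.
Baby table (759^j mod 1289 for j=0..12):
  0:1  1:759  2:1187  3:1211  4:92  5:222  6:928  7:558
  8:730  9:1089  10:302  11:1065  12:132
Giant step factor: 759^(-13) ≡ 477 (mod 1289).
Scan 393·477^i mod 1289 for i = 0, 1, …:
  i=0: 393   i=1: 556   i=2: 967   i=3: 1086
  i=4: 1133   i=5: 350   i=6: 669   i=7: 730
Match at i=7, j=8: x = 7·13 + 8 = 99.

99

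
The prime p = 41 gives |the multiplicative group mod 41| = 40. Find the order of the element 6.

40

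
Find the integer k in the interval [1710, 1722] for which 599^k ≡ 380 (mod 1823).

Compute 599^1710 mod 1823 = 1078, then multiply by 599 repeatedly:
  599^1710=1078  599^1711=380
Found 380 at exponent 1711.

1711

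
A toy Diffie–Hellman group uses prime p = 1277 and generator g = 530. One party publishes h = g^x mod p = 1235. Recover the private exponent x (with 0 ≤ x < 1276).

Baby-step giant-step with m = ceil(sqrt(1276)) = 36.
Baby table (530^j mod 1277 for j=0..35):
  0:1  1:530  2:1237  3:509  4:323  5:72  6:1127  7:951
  8:892  9:270  10:76  11:693  12:791  13:374  14:285  15:364
  16:93  17:764  18:111  19:88  20:668  21:311  22:97  23:330
  24:1228  25:847  26:683  27:599  28:774  29:303  30:965  31:650
  32:987  33:817  34:107  35:522
Giant step factor: 530^(-36) ≡ 529 (mod 1277).
Scan 1235·529^i mod 1277 for i = 0, 1, …:
  i=0: 1235   i=1: 768   i=2: 186   i=3: 65
  i=4: 1183   i=5: 77   i=6: 1146   i=7: 936
  i=8: 945   i=9: 598     …   i=17: 592
  i=18: 303
Match at i=18, j=29: x = 18·36 + 29 = 677.

677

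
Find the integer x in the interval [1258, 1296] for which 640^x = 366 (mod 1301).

Compute 640^1258 mod 1301 = 231, then multiply by 640 repeatedly:
  640^1258=231  640^1259=827  640^1260=1074  640^1261=432  640^1262=668
  640^1263=792  640^1264=791  640^1265=151  640^1266=366
Found 366 at exponent 1266.

1266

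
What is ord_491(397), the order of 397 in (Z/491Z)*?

The order of 397 must divide p − 1 = 490 = 2 · 5 · 7^2.
Divisors: 1, 2, 5, 7, 10, 14, 35, 49, 70, 98, 245, 490.
Check each in increasing order: 397^1 ≡ 397;  397^2 ≡ 489;  397^5 ≡ 115;  397^7 ≡ 261;  397^10 ≡ 459;  397^14 ≡ 363;  397^35 ≡ 105;  397^49 ≡ 308;  397^70 ≡ 223;  397^98 ≡ 101;  397^245 ≡ 490;  397^490 ≡ 1.
Smallest exponent giving 1 is 490.

490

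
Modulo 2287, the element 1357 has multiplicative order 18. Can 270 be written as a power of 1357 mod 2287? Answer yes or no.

no

⟨1357⟩ has order 18; its elements mod 2287 are {1, 129, 414, 632, 801, 804, 805, 930, 1046, 1241, 1357, 1482, 1483, 1486, 1655, 1873, 2158, 2286}.
270 is not in this set.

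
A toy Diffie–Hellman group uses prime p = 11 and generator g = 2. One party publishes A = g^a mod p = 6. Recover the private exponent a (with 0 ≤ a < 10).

Successive powers of 2 modulo 11:
  2^0=1  2^1=2  2^2=4  2^3=8  2^4=5  2^5=10
  2^6=9  2^7=7  2^8=3  2^9=6
So 2^9 ≡ 6 (mod 11), giving a = 9.

9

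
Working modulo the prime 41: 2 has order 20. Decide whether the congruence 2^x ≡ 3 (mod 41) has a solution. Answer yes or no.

no

⟨2⟩ has order 20; its elements mod 41 are {1, 2, 4, 5, 8, 9, 10, 16, 18, 20, 21, 23, 25, 31, 32, 33, 36, 37, 39, 40}.
3 is not in this set.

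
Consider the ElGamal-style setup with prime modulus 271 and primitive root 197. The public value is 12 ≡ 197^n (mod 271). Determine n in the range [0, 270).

85

Baby-step giant-step with m = ceil(sqrt(270)) = 17.
Baby table (197^j mod 271 for j=0..16):
  0:1  1:197  2:56  3:192  4:155  5:183  6:8  7:221
  8:177  9:181  10:156  11:109  12:64  13:142  14:61  15:93
  16:164
Giant step factor: 197^(-17) ≡ 147 (mod 271).
Scan 12·147^i mod 271 for i = 0, 1, …:
  i=0: 12   i=1: 138   i=2: 232   i=3: 229
  i=4: 59   i=5: 1
Match at i=5, j=0: n = 5·17 + 0 = 85.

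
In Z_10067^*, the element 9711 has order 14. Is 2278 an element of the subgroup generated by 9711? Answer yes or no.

⟨9711⟩ has order 14; its elements mod 10067 are {1, 356, 2278, 3182, 4135, 4459, 4779, 5288, 5608, 5932, 6885, 7789, 9711, 10066}.
2278 is in this set.

yes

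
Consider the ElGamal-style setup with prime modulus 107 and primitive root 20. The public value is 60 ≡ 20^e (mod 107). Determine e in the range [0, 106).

63

Baby-step giant-step with m = ceil(sqrt(106)) = 11.
Baby table (20^j mod 107 for j=0..10):
  0:1  1:20  2:79  3:82  4:35  5:58  6:90  7:88
  8:48  9:104  10:47
Giant step factor: 20^(-11) ≡ 93 (mod 107).
Scan 60·93^i mod 107 for i = 0, 1, …:
  i=0: 60   i=1: 16   i=2: 97   i=3: 33
  i=4: 73   i=5: 48
Match at i=5, j=8: e = 5·11 + 8 = 63.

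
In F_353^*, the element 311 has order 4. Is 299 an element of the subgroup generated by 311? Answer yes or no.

no

⟨311⟩ has order 4; its elements mod 353 are {1, 42, 311, 352}.
299 is not in this set.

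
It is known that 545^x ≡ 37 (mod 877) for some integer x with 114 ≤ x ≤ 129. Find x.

Compute 545^114 mod 877 = 798, then multiply by 545 repeatedly:
  545^114=798  545^115=795  545^116=37
Found 37 at exponent 116.

116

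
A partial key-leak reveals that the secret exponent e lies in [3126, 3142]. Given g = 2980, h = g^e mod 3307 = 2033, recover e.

3141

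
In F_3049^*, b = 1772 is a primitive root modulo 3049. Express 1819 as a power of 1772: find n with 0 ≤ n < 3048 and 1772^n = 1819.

Baby-step giant-step with m = ceil(sqrt(3048)) = 56.
Baby table (1772^j mod 3049 for j=0..55):
  0:1  1:1772  2:2563  3:1675  4:1423  5:33  6:545  7:2256
  8:393  9:1224  10:1089  11:2740  12:1272  13:773  14:755  15:2398
  16:1999  17:2339  18:1117  19:523  20:2909  21:1938  22:962  23:273
  24:2014  25:1478  26:2974  27:1256  28:2911  29:2433  30:3039  31:574
  32:1811  33:1544  34:1015  35:2719  36:648  37:1832  38:2168  39:3005
  40:1306  41:41  42:2525  43:1417  44:1597  45:412  46:1353  47:1002
  48:1026  49:868  50:1400  51:1963  52:2576  53:319  54:1203  55:465
Giant step factor: 1772^(-56) ≡ 2240 (mod 3049).
Scan 1819·2240^i mod 3049 for i = 0, 1, …:
  i=0: 1819   i=1: 1096   i=2: 595   i=3: 387
  i=4: 964   i=5: 668   i=6: 2310   i=7: 247
  i=8: 1411   i=9: 1876   i=10: 718   i=11: 1497
  i=12: 2429   i=13: 1544
Match at i=13, j=33: n = 13·56 + 33 = 761.

761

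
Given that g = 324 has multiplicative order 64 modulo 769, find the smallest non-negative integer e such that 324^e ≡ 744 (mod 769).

Baby-step giant-step with m = ceil(sqrt(64)) = 8.
Baby table (324^j mod 769 for j=0..7):
  0:1  1:324  2:392  3:123  4:633  5:538  6:518  7:190
Giant step factor: 324^(-8) ≡ 596 (mod 769).
Scan 744·596^i mod 769 for i = 0, 1, …:
  i=0: 744   i=1: 480   i=2: 12   i=3: 231
  i=4: 25   i=5: 289   i=6: 757   i=7: 538
Match at i=7, j=5: e = 7·8 + 5 = 61.

61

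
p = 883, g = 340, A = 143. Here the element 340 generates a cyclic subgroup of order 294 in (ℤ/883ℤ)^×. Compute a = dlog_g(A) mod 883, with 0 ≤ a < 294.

257

Baby-step giant-step with m = ceil(sqrt(294)) = 18.
Baby table (340^j mod 883 for j=0..17):
  0:1  1:340  2:810  3:787  4:31  5:827  6:386  7:556
  8:78  9:30  10:487  11:459  12:652  13:47  14:86  15:101
  16:786  17:574
Giant step factor: 340^(-18) ≡ 52 (mod 883).
Scan 143·52^i mod 883 for i = 0, 1, …:
  i=0: 143   i=1: 372   i=2: 801   i=3: 151
  i=4: 788   i=5: 358   i=6: 73   i=7: 264
  i=8: 483   i=9: 392     …   i=13: 814
  i=14: 827
Match at i=14, j=5: a = 14·18 + 5 = 257.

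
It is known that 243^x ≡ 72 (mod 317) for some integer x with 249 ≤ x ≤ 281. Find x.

Compute 243^249 mod 317 = 195, then multiply by 243 repeatedly:
  243^249=195  243^250=152  243^251=164  243^252=227  243^253=3
  243^254=95  243^255=261  243^256=23  243^257=200  243^258=99
  243^259=282  243^260=54  243^261=125  243^262=260  243^263=97
  243^264=113  243^265=197  243^266=4  243^267=21  243^268=31
  243^269=242  243^270=161  243^271=132  243^272=59  243^273=72
Found 72 at exponent 273.

273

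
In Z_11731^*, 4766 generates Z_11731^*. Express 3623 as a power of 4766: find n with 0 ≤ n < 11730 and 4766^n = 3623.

Baby-step giant-step with m = ceil(sqrt(11730)) = 109.
Baby table (4766^j mod 11731 for j=0..108):
  0:1  1:4766  2:3540  3:2462  4:2892  5:11078  6:8248  7:11118
  8:11192  9:215  10:4093  11:10316  12:1435  13:37  14:377  15:1939
  16:8977  17:1425  18:11032  19:170  20:781  21:3519  22:7955  23:10669
  24:6300  25:6171  26:1369  27:2218  28:1357  29:3681  30:5801  31:9330
  32:6290  33:5435  34:1162  35:1060  36:7630  37:10211  38:5438  39:3729
  40:11680  41:3285  42:7156  43:3479  44:5011  45:9841  46:1668  47:7801
  48:4027  49:766  50:2415  51:1779  52:8932  53:9844  54:4235  55:6690
  56:11413  57:9442  58:456  59:3061  60:7093  61:8227  62:4880  63:7238
  64:7168  65:2016  66:567  67:4192  68:1179  69:11696  70:9155  71:5141
  72:7678  73:4359  74:11124  75:4595  76:9724  77:7134  78:4206  79:9248
  80:2601  81:8430  82:10436  83:10267  84:2521  85:2542  86:8780  87:1003
  88:5781  89:7858  90:5876  91:3119  92:1977  93:2389  94:6904  95:10740
  96:4487  97:11160  98:206  99:8123  100:1918  101:2739  102:9202  103:6254
  104:9824  105:2763  106:6276  107:9097  108:10257
Giant step factor: 4766^(-109) ≡ 5021 (mod 11731).
Scan 3623·5021^i mod 11731 for i = 0, 1, …:
  i=0: 3623   i=1: 8033   i=2: 2515   i=3: 5259
  i=4: 10689   i=5: 144   i=6: 7433   i=7: 4782
  i=8: 8796   i=9: 9232     …   i=35: 4878
  i=36: 9841
Match at i=36, j=45: n = 36·109 + 45 = 3969.

3969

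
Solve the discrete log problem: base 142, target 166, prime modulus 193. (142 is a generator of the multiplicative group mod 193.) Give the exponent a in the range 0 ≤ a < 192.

180

Baby-step giant-step with m = ceil(sqrt(192)) = 14.
Baby table (142^j mod 193 for j=0..13):
  0:1  1:142  2:92  3:133  4:165  5:77  6:126  7:136
  8:12  9:160  10:139  11:52  12:50  13:152
Giant step factor: 142^(-14) ≡ 6 (mod 193).
Scan 166·6^i mod 193 for i = 0, 1, …:
  i=0: 166   i=1: 31   i=2: 186   i=3: 151
  i=4: 134   i=5: 32   i=6: 192   i=7: 187
  i=8: 157   i=9: 170   i=10: 55   i=11: 137
  i=12: 50
Match at i=12, j=12: a = 12·14 + 12 = 180.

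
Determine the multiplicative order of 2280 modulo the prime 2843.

The order of 2280 must divide p − 1 = 2842 = 2 · 7^2 · 29.
Divisors: 1, 2, 7, 14, 29, 49, 58, 98, 203, 406, 1421, 2842.
Check each in increasing order: 2280^1 ≡ 2280;  2280^2 ≡ 1396;  2280^7 ≡ 679;  2280^14 ≡ 475;  2280^29 ≡ 1208;  2280^49 ≡ 2197;  2280^58 ≡ 805;  2280^98 ≡ 2238;  2280^203 ≡ 1601;  2280^406 ≡ 1658;  2280^1421 ≡ 1.
Smallest exponent giving 1 is 1421.

1421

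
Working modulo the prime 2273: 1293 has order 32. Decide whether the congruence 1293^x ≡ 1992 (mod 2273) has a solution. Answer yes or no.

1992 ∈ ⟨1293⟩ iff 1992^32 ≡ 1 (mod 2273), since |⟨1293⟩| = 32.
1992^32 mod 2273 = 319.
Since 319 ≠ 1, 1992 does not lie in the subgroup.

no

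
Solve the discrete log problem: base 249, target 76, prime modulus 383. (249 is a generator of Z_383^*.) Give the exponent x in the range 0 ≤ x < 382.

Baby-step giant-step with m = ceil(sqrt(382)) = 20.
Baby table (249^j mod 383 for j=0..19):
  0:1  1:249  2:338  3:285  4:110  5:197  6:29  7:327
  8:227  9:222  10:126  11:351  12:75  13:291  14:72  15:310
  16:207  17:221  18:260  19:13
Giant step factor: 249^(-20) ≡ 31 (mod 383).
Scan 76·31^i mod 383 for i = 0, 1, …:
  i=0: 76   i=1: 58   i=2: 266   i=3: 203
  i=4: 165   i=5: 136   i=6: 3   i=7: 93
  i=8: 202   i=9: 134     …   i=17: 336
  i=18: 75
Match at i=18, j=12: x = 18·20 + 12 = 372.

372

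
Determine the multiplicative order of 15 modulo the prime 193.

The order of 15 must divide p − 1 = 192 = 2^6 · 3.
Divisors: 1, 2, 3, 4, 6, 8, 12, 16, 24, 32, 48, 64, 96, 192.
Check each in increasing order: 15^1 ≡ 15;  15^2 ≡ 32;  15^3 ≡ 94;  15^4 ≡ 59;  15^6 ≡ 151;  15^8 ≡ 7;  15^12 ≡ 27;  15^16 ≡ 49;  15^24 ≡ 150;  15^32 ≡ 85;  15^48 ≡ 112;  15^64 ≡ 84;  15^96 ≡ 192;  15^192 ≡ 1.
Smallest exponent giving 1 is 192.

192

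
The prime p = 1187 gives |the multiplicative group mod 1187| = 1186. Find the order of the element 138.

1186

The order of 138 must divide p − 1 = 1186 = 2 · 593.
Divisors: 1, 2, 593, 1186.
Check each in increasing order: 138^1 ≡ 138;  138^2 ≡ 52;  138^593 ≡ 1186;  138^1186 ≡ 1.
Smallest exponent giving 1 is 1186.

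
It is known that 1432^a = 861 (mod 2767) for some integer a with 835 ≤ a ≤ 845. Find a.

842

Compute 1432^835 mod 2767 = 2499, then multiply by 1432 repeatedly:
  1432^835=2499  1432^836=837  1432^837=473  1432^838=2188  1432^839=972
  1432^840=103  1432^841=845  1432^842=861
Found 861 at exponent 842.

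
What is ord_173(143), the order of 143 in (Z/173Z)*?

The order of 143 must divide p − 1 = 172 = 2^2 · 43.
Divisors: 1, 2, 4, 43, 86, 172.
Check each in increasing order: 143^1 ≡ 143;  143^2 ≡ 35;  143^4 ≡ 14;  143^43 ≡ 80;  143^86 ≡ 172;  143^172 ≡ 1.
Smallest exponent giving 1 is 172.

172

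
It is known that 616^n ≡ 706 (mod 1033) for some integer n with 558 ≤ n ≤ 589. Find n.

Compute 616^558 mod 1033 = 977, then multiply by 616 repeatedly:
  616^558=977  616^559=626  616^560=307  616^561=73  616^562=549
  616^563=393  616^564=366  616^565=262  616^566=244  616^567=519
  616^568=507  616^569=346  616^570=338  616^571=575  616^572=914
  616^573=39  616^574=265  616^575=26  616^576=521  616^577=706
Found 706 at exponent 577.

577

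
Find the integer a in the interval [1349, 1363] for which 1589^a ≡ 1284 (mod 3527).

Compute 1589^1349 mod 3527 = 1161, then multiply by 1589 repeatedly:
  1589^1349=1161  1589^1350=208  1589^1351=2501  1589^1352=2687  1589^1353=1973
  1589^1354=3121  1589^1355=307  1589^1356=1097  1589^1357=795  1589^1358=589
  1589^1359=1266  1589^1360=1284
Found 1284 at exponent 1360.

1360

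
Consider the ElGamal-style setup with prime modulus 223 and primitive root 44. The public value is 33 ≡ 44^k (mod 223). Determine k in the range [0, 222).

Baby-step giant-step with m = ceil(sqrt(222)) = 15.
Baby table (44^j mod 223 for j=0..14):
  0:1  1:44  2:152  3:221  4:135  5:142  6:4  7:176
  8:162  9:215  10:94  11:122  12:16  13:35  14:202
Giant step factor: 44^(-15) ≡ 216 (mod 223).
Scan 33·216^i mod 223 for i = 0, 1, …:
  i=0: 33   i=1: 215
Match at i=1, j=9: k = 1·15 + 9 = 24.

24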